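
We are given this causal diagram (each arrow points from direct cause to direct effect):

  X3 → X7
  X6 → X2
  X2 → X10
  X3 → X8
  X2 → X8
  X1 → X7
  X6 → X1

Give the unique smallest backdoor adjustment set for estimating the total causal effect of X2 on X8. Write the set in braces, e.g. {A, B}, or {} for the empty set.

{}

Variables eligible for adjustment (non-descendants of X2, excluding X2 and X8): {X1, X3, X6, X7}.
Backdoor paths from X2 to X8:
  P1: X2 <- X6 -> X1 -> X7 <- X3 -> X8
Each backdoor path contains an unconditioned collider, so every path is already blocked with the empty conditioning set:
  P1: blocked at collider X7 (neither it nor any descendant is in the conditioning set).
The empty set is therefore the unique smallest valid set.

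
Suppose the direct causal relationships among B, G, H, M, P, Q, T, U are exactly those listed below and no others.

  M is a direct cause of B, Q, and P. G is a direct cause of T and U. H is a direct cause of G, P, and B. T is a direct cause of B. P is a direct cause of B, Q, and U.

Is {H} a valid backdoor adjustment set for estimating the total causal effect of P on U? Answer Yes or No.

Yes

Backdoor paths from P to U (paths whose first edge points into P):
  P1: P <- M -> B <- H -> G -> U
  P2: P <- M -> B <- T <- G -> U
  P3: P <- H -> G -> U
  P4: P <- H -> B <- T <- G -> U
Condition 1 (no descendant of P in the set): holds — descendants of P are {B, Q, U}; none are in {H}.
Condition 2 (every backdoor path blocked by {H}):
  P1: blocked at collider B (neither it nor any descendant is in the conditioning set).
  P2: blocked at collider B (neither it nor any descendant is in the conditioning set).
  P3: blocked at fork node H ∈ conditioning set.
  P4: blocked at fork node H ∈ conditioning set.
{H} satisfies the backdoor criterion.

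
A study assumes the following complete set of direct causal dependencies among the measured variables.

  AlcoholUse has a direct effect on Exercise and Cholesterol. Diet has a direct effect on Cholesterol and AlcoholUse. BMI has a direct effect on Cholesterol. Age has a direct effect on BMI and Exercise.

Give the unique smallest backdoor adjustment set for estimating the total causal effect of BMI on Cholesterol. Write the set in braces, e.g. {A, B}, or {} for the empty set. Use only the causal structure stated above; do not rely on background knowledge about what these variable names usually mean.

Variables eligible for adjustment (non-descendants of BMI, excluding BMI and Cholesterol): {Age, AlcoholUse, Diet, Exercise}.
Backdoor paths from BMI to Cholesterol:
  P1: BMI <- Age -> Exercise <- AlcoholUse <- Diet -> Cholesterol
  P2: BMI <- Age -> Exercise <- AlcoholUse -> Cholesterol
Each backdoor path contains an unconditioned collider, so every path is already blocked with the empty conditioning set:
  P1: blocked at collider Exercise (neither it nor any descendant is in the conditioning set).
  P2: blocked at collider Exercise (neither it nor any descendant is in the conditioning set).
The empty set is therefore the unique smallest valid set.

{}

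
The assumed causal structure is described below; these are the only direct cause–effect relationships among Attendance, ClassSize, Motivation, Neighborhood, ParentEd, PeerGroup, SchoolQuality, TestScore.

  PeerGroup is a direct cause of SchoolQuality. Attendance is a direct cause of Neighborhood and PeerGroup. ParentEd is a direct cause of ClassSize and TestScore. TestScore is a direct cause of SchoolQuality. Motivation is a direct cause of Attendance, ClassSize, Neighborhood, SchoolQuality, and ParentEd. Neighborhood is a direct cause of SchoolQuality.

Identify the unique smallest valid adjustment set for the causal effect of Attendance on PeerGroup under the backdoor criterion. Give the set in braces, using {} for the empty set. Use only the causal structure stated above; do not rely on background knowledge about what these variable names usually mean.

{}

Variables eligible for adjustment (non-descendants of Attendance, excluding Attendance and PeerGroup): {ClassSize, Motivation, ParentEd, TestScore}.
Backdoor paths from Attendance to PeerGroup:
  P1: Attendance <- Motivation -> ParentEd -> TestScore -> SchoolQuality <- PeerGroup
  P2: Attendance <- Motivation -> ClassSize <- ParentEd -> TestScore -> SchoolQuality <- PeerGroup
  P3: Attendance <- Motivation -> Neighborhood -> SchoolQuality <- PeerGroup
  P4: Attendance <- Motivation -> SchoolQuality <- PeerGroup
Each backdoor path contains an unconditioned collider, so every path is already blocked with the empty conditioning set:
  P1: blocked at collider SchoolQuality (neither it nor any descendant is in the conditioning set).
  P2: blocked at collider ClassSize (neither it nor any descendant is in the conditioning set).
  P3: blocked at collider SchoolQuality (neither it nor any descendant is in the conditioning set).
  P4: blocked at collider SchoolQuality (neither it nor any descendant is in the conditioning set).
The empty set is therefore the unique smallest valid set.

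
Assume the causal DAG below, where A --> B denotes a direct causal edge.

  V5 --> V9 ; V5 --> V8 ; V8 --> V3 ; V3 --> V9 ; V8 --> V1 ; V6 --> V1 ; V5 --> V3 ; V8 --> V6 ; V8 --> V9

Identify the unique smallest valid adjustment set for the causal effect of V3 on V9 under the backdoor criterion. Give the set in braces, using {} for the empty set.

Variables eligible for adjustment (non-descendants of V3, excluding V3 and V9): {V1, V5, V6, V8}.
Backdoor paths from V3 to V9:
  P1: V3 <- V5 -> V8 -> V9
  P2: V3 <- V5 -> V9
  P3: V3 <- V8 <- V5 -> V9
  P4: V3 <- V8 -> V9
The empty set is not sufficient: P1 (V3 <- V5 -> V8 -> V9) has no collider blocking it and no conditioned non-collider, so it is open.
Try {V5, V8}:
  P1: blocked at fork node V5 ∈ conditioning set.
  P2: blocked at fork node V5 ∈ conditioning set.
  P3: blocked at chain node V8 ∈ conditioning set.
  P4: blocked at fork node V8 ∈ conditioning set.
{V5, V8} contains no descendant of V3 and blocks every backdoor path.
Every element of {V5, V8} is needed (dropping V5 leaves P2 open; dropping V8 leaves P4 open), so no proper subset is valid.
Among all size-2 subsets of the eligible variables, only {V5, V8} blocks every backdoor path, so it is the unique smallest valid adjustment set.

{V5, V8}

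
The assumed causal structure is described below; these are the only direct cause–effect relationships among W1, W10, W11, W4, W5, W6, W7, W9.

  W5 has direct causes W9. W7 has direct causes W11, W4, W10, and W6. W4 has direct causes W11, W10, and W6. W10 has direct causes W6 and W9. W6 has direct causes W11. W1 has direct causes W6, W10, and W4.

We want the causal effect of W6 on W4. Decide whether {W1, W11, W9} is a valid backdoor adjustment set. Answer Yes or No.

No

Backdoor paths from W6 to W4 (paths whose first edge points into W6):
  P1: W6 <- W11 -> W4
  P2: W6 <- W11 -> W7 <- W10 -> W4
  P3: W6 <- W11 -> W7 <- W10 -> W1 <- W4
  P4: W6 <- W11 -> W7 <- W4
Condition 1 (no descendant of W6 in the set): FAILS — W1 is a descendant of W6.
Condition 2 (every backdoor path blocked by {W1, W11, W9}):
  P1: blocked at fork node W11 ∈ conditioning set.
  P2: blocked at fork node W11 ∈ conditioning set.
  P3: blocked at fork node W11 ∈ conditioning set.
  P4: blocked at fork node W11 ∈ conditioning set.
{W1, W11, W9} does not satisfy the backdoor criterion.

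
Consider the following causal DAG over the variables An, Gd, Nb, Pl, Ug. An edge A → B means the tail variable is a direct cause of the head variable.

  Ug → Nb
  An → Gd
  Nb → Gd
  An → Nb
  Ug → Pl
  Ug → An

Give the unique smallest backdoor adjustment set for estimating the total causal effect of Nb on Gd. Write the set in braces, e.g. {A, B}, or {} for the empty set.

Variables eligible for adjustment (non-descendants of Nb, excluding Nb and Gd): {An, Pl, Ug}.
Backdoor paths from Nb to Gd:
  P1: Nb <- Ug -> An -> Gd
  P2: Nb <- An -> Gd
The empty set is not sufficient: P1 (Nb <- Ug -> An -> Gd) has no collider blocking it and no conditioned non-collider, so it is open.
Try {An}:
  P1: blocked at chain node An ∈ conditioning set.
  P2: blocked at fork node An ∈ conditioning set.
{An} contains no descendant of Nb and blocks every backdoor path.
No other singleton works — e.g. {Ug} leaves P2 open — so {An} is the unique smallest valid adjustment set.

{An}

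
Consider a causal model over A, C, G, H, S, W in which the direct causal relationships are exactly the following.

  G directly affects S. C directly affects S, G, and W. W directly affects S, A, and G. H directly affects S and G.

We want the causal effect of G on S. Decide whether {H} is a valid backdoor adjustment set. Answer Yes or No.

Backdoor paths from G to S (paths whose first edge points into G):
  P1: G <- H -> S
  P2: G <- C -> W -> S
  P3: G <- C -> S
  P4: G <- W <- C -> S
  P5: G <- W -> S
Condition 1 (no descendant of G in the set): holds — descendants of G are {S}; none are in {H}.
Condition 2 (every backdoor path blocked by {H}):
  P1: blocked at fork node H ∈ conditioning set.
  P2: open — no interior node is in the conditioning set.
  P3: open — no interior node is in the conditioning set.
  P4: open — no interior node is in the conditioning set.
  P5: open — no interior node is in the conditioning set.
{H} does not satisfy the backdoor criterion.

No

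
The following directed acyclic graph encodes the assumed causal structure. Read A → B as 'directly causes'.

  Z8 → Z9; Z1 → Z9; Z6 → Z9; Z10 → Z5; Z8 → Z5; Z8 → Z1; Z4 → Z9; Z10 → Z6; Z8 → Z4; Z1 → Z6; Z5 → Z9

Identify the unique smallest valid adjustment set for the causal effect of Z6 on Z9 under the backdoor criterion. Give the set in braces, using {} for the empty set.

{Z1, Z10}

Variables eligible for adjustment (non-descendants of Z6, excluding Z6 and Z9): {Z1, Z10, Z4, Z5, Z8}.
Backdoor paths from Z6 to Z9:
  P1: Z6 <- Z10 -> Z5 <- Z8 -> Z4 -> Z9
  P2: Z6 <- Z10 -> Z5 <- Z8 -> Z1 -> Z9
  P3: Z6 <- Z10 -> Z5 <- Z8 -> Z9
  P4: Z6 <- Z10 -> Z5 -> Z9
  P5: Z6 <- Z1 <- Z8 -> Z4 -> Z9
  P6: Z6 <- Z1 <- Z8 -> Z5 -> Z9
  P7: Z6 <- Z1 <- Z8 -> Z9
  P8: Z6 <- Z1 -> Z9
The empty set is not sufficient: P4 (Z6 <- Z10 -> Z5 -> Z9) has no collider blocking it and no conditioned non-collider, so it is open.
Try {Z1, Z10}:
  P1: blocked at fork node Z10 ∈ conditioning set.
  P2: blocked at fork node Z10 ∈ conditioning set.
  P3: blocked at fork node Z10 ∈ conditioning set.
  P4: blocked at fork node Z10 ∈ conditioning set.
  P5: blocked at chain node Z1 ∈ conditioning set.
  P6: blocked at chain node Z1 ∈ conditioning set.
  P7: blocked at chain node Z1 ∈ conditioning set.
  P8: blocked at fork node Z1 ∈ conditioning set.
{Z1, Z10} contains no descendant of Z6 and blocks every backdoor path.
Every element of {Z1, Z10} is needed (dropping Z1 leaves P5 open; dropping Z10 leaves P4 open), so no proper subset is valid.
Among all size-2 subsets of the eligible variables, only {Z1, Z10} blocks every backdoor path, so it is the unique smallest valid adjustment set.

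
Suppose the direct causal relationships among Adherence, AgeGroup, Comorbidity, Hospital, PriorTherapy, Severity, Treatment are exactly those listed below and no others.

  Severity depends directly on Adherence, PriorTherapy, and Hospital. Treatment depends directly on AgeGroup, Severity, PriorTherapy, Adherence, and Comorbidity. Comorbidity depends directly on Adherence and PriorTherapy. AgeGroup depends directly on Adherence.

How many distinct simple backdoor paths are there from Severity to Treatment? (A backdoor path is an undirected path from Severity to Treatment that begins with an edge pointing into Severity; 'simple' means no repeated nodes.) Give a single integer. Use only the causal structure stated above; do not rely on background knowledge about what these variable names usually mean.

8

A backdoor path from Severity to Treatment is any simple undirected path whose first edge points into Severity (i.e. leaves Severity via a parent).
Parents of Severity: {Adherence, Hospital, PriorTherapy}.
Enumerating:
  P1: Severity <- Adherence -> Comorbidity <- PriorTherapy -> Treatment
  P2: Severity <- Adherence -> Comorbidity -> Treatment
  P3: Severity <- Adherence -> AgeGroup -> Treatment
  P4: Severity <- Adherence -> Treatment
  P5: Severity <- PriorTherapy -> Comorbidity <- Adherence -> AgeGroup -> Treatment
  P6: Severity <- PriorTherapy -> Comorbidity <- Adherence -> Treatment
  P7: Severity <- PriorTherapy -> Comorbidity -> Treatment
  P8: Severity <- PriorTherapy -> Treatment
That exhausts the simple backdoor paths. Count: 8.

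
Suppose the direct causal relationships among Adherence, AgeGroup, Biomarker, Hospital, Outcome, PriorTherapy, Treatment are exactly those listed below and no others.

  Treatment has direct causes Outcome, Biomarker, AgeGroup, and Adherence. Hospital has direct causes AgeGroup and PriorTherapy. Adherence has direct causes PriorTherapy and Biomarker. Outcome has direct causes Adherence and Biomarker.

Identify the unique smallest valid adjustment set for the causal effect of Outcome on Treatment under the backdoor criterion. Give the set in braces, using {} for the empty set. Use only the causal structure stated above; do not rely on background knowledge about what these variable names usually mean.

{Adherence, Biomarker}

Variables eligible for adjustment (non-descendants of Outcome, excluding Outcome and Treatment): {Adherence, AgeGroup, Biomarker, Hospital, PriorTherapy}.
Backdoor paths from Outcome to Treatment:
  P1: Outcome <- Biomarker -> Adherence <- PriorTherapy -> Hospital <- AgeGroup -> Treatment
  P2: Outcome <- Biomarker -> Adherence -> Treatment
  P3: Outcome <- Biomarker -> Treatment
  P4: Outcome <- Adherence <- PriorTherapy -> Hospital <- AgeGroup -> Treatment
  P5: Outcome <- Adherence <- Biomarker -> Treatment
  P6: Outcome <- Adherence -> Treatment
The empty set is not sufficient: P2 (Outcome <- Biomarker -> Adherence -> Treatment) has no collider blocking it and no conditioned non-collider, so it is open.
Try {Adherence, Biomarker}:
  P1: blocked at fork node Biomarker ∈ conditioning set.
  P2: blocked at fork node Biomarker ∈ conditioning set.
  P3: blocked at fork node Biomarker ∈ conditioning set.
  P4: blocked at chain node Adherence ∈ conditioning set.
  P5: blocked at chain node Adherence ∈ conditioning set.
  P6: blocked at fork node Adherence ∈ conditioning set.
{Adherence, Biomarker} contains no descendant of Outcome and blocks every backdoor path.
Every element of {Adherence, Biomarker} is needed (dropping Adherence leaves P6 open; dropping Biomarker leaves P3 open), so no proper subset is valid.
Among all size-2 subsets of the eligible variables, only {Adherence, Biomarker} blocks every backdoor path, so it is the unique smallest valid adjustment set.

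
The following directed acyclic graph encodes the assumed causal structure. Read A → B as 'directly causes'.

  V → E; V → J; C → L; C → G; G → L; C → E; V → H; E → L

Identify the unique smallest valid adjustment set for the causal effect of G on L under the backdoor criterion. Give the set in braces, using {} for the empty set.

Variables eligible for adjustment (non-descendants of G, excluding G and L): {C, E, H, J, V}.
Backdoor paths from G to L:
  P1: G <- C -> E -> L
  P2: G <- C -> L
The empty set is not sufficient: P1 (G <- C -> E -> L) has no collider blocking it and no conditioned non-collider, so it is open.
Try {C}:
  P1: blocked at fork node C ∈ conditioning set.
  P2: blocked at fork node C ∈ conditioning set.
{C} contains no descendant of G and blocks every backdoor path.
No other singleton works — e.g. {V} leaves P1 open — so {C} is the unique smallest valid adjustment set.

{C}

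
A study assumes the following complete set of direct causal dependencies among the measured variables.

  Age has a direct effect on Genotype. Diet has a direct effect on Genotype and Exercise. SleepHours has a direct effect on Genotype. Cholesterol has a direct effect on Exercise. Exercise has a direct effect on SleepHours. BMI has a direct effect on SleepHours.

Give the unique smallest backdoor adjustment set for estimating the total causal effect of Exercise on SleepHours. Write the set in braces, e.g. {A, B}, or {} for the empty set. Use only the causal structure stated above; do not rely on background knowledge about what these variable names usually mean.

Variables eligible for adjustment (non-descendants of Exercise, excluding Exercise and SleepHours): {Age, BMI, Cholesterol, Diet}.
Backdoor paths from Exercise to SleepHours:
  P1: Exercise <- Diet -> Genotype <- SleepHours
Each backdoor path contains an unconditioned collider, so every path is already blocked with the empty conditioning set:
  P1: blocked at collider Genotype (neither it nor any descendant is in the conditioning set).
The empty set is therefore the unique smallest valid set.

{}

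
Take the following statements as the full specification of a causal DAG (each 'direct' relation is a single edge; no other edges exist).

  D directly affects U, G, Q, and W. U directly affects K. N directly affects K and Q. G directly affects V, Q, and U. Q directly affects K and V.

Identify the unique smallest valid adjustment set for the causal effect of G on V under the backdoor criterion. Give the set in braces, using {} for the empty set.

Variables eligible for adjustment (non-descendants of G, excluding G and V): {D, N, W}.
Backdoor paths from G to V:
  P1: G <- D -> U -> K <- N -> Q -> V
  P2: G <- D -> U -> K <- Q -> V
  P3: G <- D -> Q -> V
The empty set is not sufficient: P3 (G <- D -> Q -> V) has no collider blocking it and no conditioned non-collider, so it is open.
Try {D}:
  P1: blocked at fork node D ∈ conditioning set.
  P2: blocked at fork node D ∈ conditioning set.
  P3: blocked at fork node D ∈ conditioning set.
{D} contains no descendant of G and blocks every backdoor path.
No other singleton works — e.g. {N} leaves P3 open — so {D} is the unique smallest valid adjustment set.

{D}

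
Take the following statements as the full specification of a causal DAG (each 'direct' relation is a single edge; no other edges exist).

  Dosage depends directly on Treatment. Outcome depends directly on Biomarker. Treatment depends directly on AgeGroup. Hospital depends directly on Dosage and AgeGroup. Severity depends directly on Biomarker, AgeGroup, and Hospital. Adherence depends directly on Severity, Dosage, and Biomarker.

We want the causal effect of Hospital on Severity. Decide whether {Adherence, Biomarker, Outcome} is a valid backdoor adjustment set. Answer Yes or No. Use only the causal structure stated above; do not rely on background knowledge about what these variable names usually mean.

No

Backdoor paths from Hospital to Severity (paths whose first edge points into Hospital):
  P1: Hospital <- AgeGroup -> Treatment -> Dosage -> Adherence <- Biomarker -> Severity
  P2: Hospital <- AgeGroup -> Treatment -> Dosage -> Adherence <- Severity
  P3: Hospital <- AgeGroup -> Severity
  P4: Hospital <- Dosage <- Treatment <- AgeGroup -> Severity
  P5: Hospital <- Dosage -> Adherence <- Biomarker -> Severity
  P6: Hospital <- Dosage -> Adherence <- Severity
Condition 1 (no descendant of Hospital in the set): FAILS — Adherence is a descendant of Hospital.
Condition 2 (every backdoor path blocked by {Adherence, Biomarker, Outcome}):
  P1: blocked at fork node Biomarker ∈ conditioning set.
  P2: open — collider(s) Adherence are conditioned on (or have a conditioned descendant) and no non-collider on the path is in the set.
  P3: open — no interior node is in the conditioning set.
  P4: open — no interior node is in the conditioning set.
  P5: blocked at fork node Biomarker ∈ conditioning set.
  P6: open — collider(s) Adherence are conditioned on (or have a conditioned descendant) and no non-collider on the path is in the set.
{Adherence, Biomarker, Outcome} does not satisfy the backdoor criterion.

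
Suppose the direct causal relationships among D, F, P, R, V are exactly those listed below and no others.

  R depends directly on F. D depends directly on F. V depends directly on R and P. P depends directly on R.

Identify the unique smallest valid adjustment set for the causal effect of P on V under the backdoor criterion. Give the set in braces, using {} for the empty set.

{R}

Variables eligible for adjustment (non-descendants of P, excluding P and V): {D, F, R}.
Backdoor paths from P to V:
  P1: P <- R -> V
The empty set is not sufficient: P1 (P <- R -> V) has no collider blocking it and no conditioned non-collider, so it is open.
Try {R}:
  P1: blocked at fork node R ∈ conditioning set.
{R} contains no descendant of P and blocks every backdoor path.
No other singleton works — e.g. {F} leaves P1 open — so {R} is the unique smallest valid adjustment set.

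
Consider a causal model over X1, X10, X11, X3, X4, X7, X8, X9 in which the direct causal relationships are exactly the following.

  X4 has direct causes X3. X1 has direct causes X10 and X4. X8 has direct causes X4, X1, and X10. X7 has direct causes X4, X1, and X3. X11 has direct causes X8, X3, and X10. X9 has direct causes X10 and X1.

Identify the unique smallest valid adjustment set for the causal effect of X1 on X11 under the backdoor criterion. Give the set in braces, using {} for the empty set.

{X10, X4}

Variables eligible for adjustment (non-descendants of X1, excluding X1 and X11): {X10, X3, X4}.
Backdoor paths from X1 to X11:
  P1: X1 <- X4 <- X3 -> X11
  P2: X1 <- X4 -> X7 <- X3 -> X11
  P3: X1 <- X4 -> X8 <- X10 -> X11
  P4: X1 <- X4 -> X8 -> X11
  P5: X1 <- X10 -> X8 <- X4 <- X3 -> X11
  P6: X1 <- X10 -> X8 <- X4 -> X7 <- X3 -> X11
  P7: X1 <- X10 -> X8 -> X11
  P8: X1 <- X10 -> X11
The empty set is not sufficient: P1 (X1 <- X4 <- X3 -> X11) has no collider blocking it and no conditioned non-collider, so it is open.
Try {X10, X4}:
  P1: blocked at chain node X4 ∈ conditioning set.
  P2: blocked at fork node X4 ∈ conditioning set.
  P3: blocked at fork node X4 ∈ conditioning set.
  P4: blocked at fork node X4 ∈ conditioning set.
  P5: blocked at fork node X10 ∈ conditioning set.
  P6: blocked at fork node X10 ∈ conditioning set.
  P7: blocked at fork node X10 ∈ conditioning set.
  P8: blocked at fork node X10 ∈ conditioning set.
{X10, X4} contains no descendant of X1 and blocks every backdoor path.
Every element of {X10, X4} is needed (dropping X10 leaves P7 open; dropping X4 leaves P1 open), so no proper subset is valid.
Among all size-2 subsets of the eligible variables, only {X10, X4} blocks every backdoor path, so it is the unique smallest valid adjustment set.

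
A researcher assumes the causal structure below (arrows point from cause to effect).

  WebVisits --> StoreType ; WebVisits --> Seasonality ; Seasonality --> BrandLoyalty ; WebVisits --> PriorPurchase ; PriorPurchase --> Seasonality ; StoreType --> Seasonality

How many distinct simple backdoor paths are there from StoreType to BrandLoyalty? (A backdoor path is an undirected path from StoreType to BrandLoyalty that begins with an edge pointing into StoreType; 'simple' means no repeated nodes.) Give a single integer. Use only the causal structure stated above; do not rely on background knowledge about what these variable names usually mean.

A backdoor path from StoreType to BrandLoyalty is any simple undirected path whose first edge points into StoreType (i.e. leaves StoreType via a parent).
Parents of StoreType: {WebVisits}.
Enumerating:
  P1: StoreType <- WebVisits -> PriorPurchase -> Seasonality -> BrandLoyalty
  P2: StoreType <- WebVisits -> Seasonality -> BrandLoyalty
That exhausts the simple backdoor paths. Count: 2.

2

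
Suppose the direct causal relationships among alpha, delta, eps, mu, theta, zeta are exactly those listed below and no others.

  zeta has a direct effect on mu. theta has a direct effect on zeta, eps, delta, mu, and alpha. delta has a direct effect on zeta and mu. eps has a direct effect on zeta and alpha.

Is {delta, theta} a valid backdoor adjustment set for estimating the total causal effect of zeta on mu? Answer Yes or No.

Backdoor paths from zeta to mu (paths whose first edge points into zeta):
  P1: zeta <- theta -> delta -> mu
  P2: zeta <- theta -> mu
  P3: zeta <- delta <- theta -> mu
  P4: zeta <- delta -> mu
  P5: zeta <- eps <- theta -> delta -> mu
  P6: zeta <- eps <- theta -> mu
  P7: zeta <- eps -> alpha <- theta -> delta -> mu
  P8: zeta <- eps -> alpha <- theta -> mu
Condition 1 (no descendant of zeta in the set): holds — descendants of zeta are {mu}; none are in {delta, theta}.
Condition 2 (every backdoor path blocked by {delta, theta}):
  P1: blocked at fork node theta ∈ conditioning set.
  P2: blocked at fork node theta ∈ conditioning set.
  P3: blocked at chain node delta ∈ conditioning set.
  P4: blocked at fork node delta ∈ conditioning set.
  P5: blocked at fork node theta ∈ conditioning set.
  P6: blocked at fork node theta ∈ conditioning set.
  P7: blocked at collider alpha (neither it nor any descendant is in the conditioning set).
  P8: blocked at collider alpha (neither it nor any descendant is in the conditioning set).
{delta, theta} satisfies the backdoor criterion.

Yes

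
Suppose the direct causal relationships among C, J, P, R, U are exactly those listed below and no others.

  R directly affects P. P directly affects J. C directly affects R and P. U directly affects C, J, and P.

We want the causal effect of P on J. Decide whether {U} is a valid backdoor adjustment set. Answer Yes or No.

Yes

Backdoor paths from P to J (paths whose first edge points into P):
  P1: P <- U -> J
  P2: P <- C <- U -> J
  P3: P <- R <- C <- U -> J
Condition 1 (no descendant of P in the set): holds — descendants of P are {J}; none are in {U}.
Condition 2 (every backdoor path blocked by {U}):
  P1: blocked at fork node U ∈ conditioning set.
  P2: blocked at fork node U ∈ conditioning set.
  P3: blocked at fork node U ∈ conditioning set.
{U} satisfies the backdoor criterion.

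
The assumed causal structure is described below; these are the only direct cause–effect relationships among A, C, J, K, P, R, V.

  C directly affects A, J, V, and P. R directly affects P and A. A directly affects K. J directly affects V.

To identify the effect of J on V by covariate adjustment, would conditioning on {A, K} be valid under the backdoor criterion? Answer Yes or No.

No

Backdoor paths from J to V (paths whose first edge points into J):
  P1: J <- C -> V
Condition 1 (no descendant of J in the set): holds — descendants of J are {V}; none are in {A, K}.
Condition 2 (every backdoor path blocked by {A, K}):
  P1: open — no interior node is in the conditioning set.
{A, K} does not satisfy the backdoor criterion.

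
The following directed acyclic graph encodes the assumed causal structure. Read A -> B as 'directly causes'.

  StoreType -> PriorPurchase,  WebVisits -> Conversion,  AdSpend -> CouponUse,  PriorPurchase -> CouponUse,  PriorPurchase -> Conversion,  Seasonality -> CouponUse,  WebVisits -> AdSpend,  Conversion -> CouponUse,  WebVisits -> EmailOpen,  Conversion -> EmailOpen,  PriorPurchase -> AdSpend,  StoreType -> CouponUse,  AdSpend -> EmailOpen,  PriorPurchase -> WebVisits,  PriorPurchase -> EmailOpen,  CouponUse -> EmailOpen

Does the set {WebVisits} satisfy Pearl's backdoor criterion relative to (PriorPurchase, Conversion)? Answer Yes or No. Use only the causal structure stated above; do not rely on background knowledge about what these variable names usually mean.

Backdoor paths from PriorPurchase to Conversion (paths whose first edge points into PriorPurchase):
  P1: PriorPurchase <- StoreType -> CouponUse <- AdSpend <- WebVisits -> Conversion
  P2: PriorPurchase <- StoreType -> CouponUse <- AdSpend <- WebVisits -> EmailOpen <- Conversion
  P3: PriorPurchase <- StoreType -> CouponUse <- AdSpend -> EmailOpen <- WebVisits -> Conversion
  P4: PriorPurchase <- StoreType -> CouponUse <- AdSpend -> EmailOpen <- Conversion
  P5: PriorPurchase <- StoreType -> CouponUse <- Conversion
  P6: PriorPurchase <- StoreType -> CouponUse -> EmailOpen <- WebVisits -> Conversion
  P7: PriorPurchase <- StoreType -> CouponUse -> EmailOpen <- AdSpend <- WebVisits -> Conversion
  P8: PriorPurchase <- StoreType -> CouponUse -> EmailOpen <- Conversion
Condition 1 (no descendant of PriorPurchase in the set): FAILS — WebVisits is a descendant of PriorPurchase.
Condition 2 (every backdoor path blocked by {WebVisits}):
  P1: blocked at collider CouponUse (neither it nor any descendant is in the conditioning set).
  P2: blocked at collider CouponUse (neither it nor any descendant is in the conditioning set).
  P3: blocked at collider CouponUse (neither it nor any descendant is in the conditioning set).
  P4: blocked at collider CouponUse (neither it nor any descendant is in the conditioning set).
  P5: blocked at collider CouponUse (neither it nor any descendant is in the conditioning set).
  P6: blocked at collider EmailOpen (neither it nor any descendant is in the conditioning set).
  P7: blocked at collider EmailOpen (neither it nor any descendant is in the conditioning set).
  P8: blocked at collider EmailOpen (neither it nor any descendant is in the conditioning set).
{WebVisits} does not satisfy the backdoor criterion.

No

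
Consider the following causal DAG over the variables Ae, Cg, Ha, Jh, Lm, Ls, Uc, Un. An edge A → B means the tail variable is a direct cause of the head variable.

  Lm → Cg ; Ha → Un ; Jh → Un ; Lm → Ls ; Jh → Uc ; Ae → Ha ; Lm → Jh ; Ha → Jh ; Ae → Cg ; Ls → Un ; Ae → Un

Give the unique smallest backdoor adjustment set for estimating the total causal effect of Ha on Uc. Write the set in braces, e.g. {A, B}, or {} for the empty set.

{}

Variables eligible for adjustment (non-descendants of Ha, excluding Ha and Uc): {Ae, Cg, Lm, Ls}.
Backdoor paths from Ha to Uc:
  P1: Ha <- Ae -> Cg <- Lm -> Jh -> Uc
  P2: Ha <- Ae -> Cg <- Lm -> Ls -> Un <- Jh -> Uc
  P3: Ha <- Ae -> Un <- Jh -> Uc
  P4: Ha <- Ae -> Un <- Ls <- Lm -> Jh -> Uc
Each backdoor path contains an unconditioned collider, so every path is already blocked with the empty conditioning set:
  P1: blocked at collider Cg (neither it nor any descendant is in the conditioning set).
  P2: blocked at collider Cg (neither it nor any descendant is in the conditioning set).
  P3: blocked at collider Un (neither it nor any descendant is in the conditioning set).
  P4: blocked at collider Un (neither it nor any descendant is in the conditioning set).
The empty set is therefore the unique smallest valid set.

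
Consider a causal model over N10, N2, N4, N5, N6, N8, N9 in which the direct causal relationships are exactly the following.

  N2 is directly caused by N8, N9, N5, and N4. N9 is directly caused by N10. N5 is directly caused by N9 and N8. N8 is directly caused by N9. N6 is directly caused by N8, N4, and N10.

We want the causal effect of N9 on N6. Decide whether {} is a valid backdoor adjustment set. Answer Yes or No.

No

Backdoor paths from N9 to N6 (paths whose first edge points into N9):
  P1: N9 <- N10 -> N6
Condition 1 (no descendant of N9 in the set): holds — descendants of N9 are {N2, N5, N6, N8}; none are in {}.
Condition 2 (every backdoor path blocked by {}):
  P1: open — no interior node is in the conditioning set.
{} does not satisfy the backdoor criterion.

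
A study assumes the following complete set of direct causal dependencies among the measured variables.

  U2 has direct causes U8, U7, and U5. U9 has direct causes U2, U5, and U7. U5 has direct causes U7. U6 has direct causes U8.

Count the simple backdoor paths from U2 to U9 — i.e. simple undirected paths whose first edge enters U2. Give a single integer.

A backdoor path from U2 to U9 is any simple undirected path whose first edge points into U2 (i.e. leaves U2 via a parent).
Parents of U2: {U5, U7, U8}.
Enumerating:
  P1: U2 <- U7 -> U5 -> U9
  P2: U2 <- U7 -> U9
  P3: U2 <- U5 <- U7 -> U9
  P4: U2 <- U5 -> U9
That exhausts the simple backdoor paths. Count: 4.

4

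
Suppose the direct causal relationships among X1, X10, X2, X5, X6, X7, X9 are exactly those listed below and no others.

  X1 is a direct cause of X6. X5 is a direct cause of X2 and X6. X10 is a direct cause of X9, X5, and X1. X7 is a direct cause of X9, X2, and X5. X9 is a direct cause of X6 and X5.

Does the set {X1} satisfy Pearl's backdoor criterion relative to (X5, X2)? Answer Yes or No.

No

Backdoor paths from X5 to X2 (paths whose first edge points into X5):
  P1: X5 <- X10 -> X1 -> X6 <- X9 <- X7 -> X2
  P2: X5 <- X10 -> X9 <- X7 -> X2
  P3: X5 <- X7 -> X2
  P4: X5 <- X9 <- X7 -> X2
Condition 1 (no descendant of X5 in the set): holds — descendants of X5 are {X2, X6}; none are in {X1}.
Condition 2 (every backdoor path blocked by {X1}):
  P1: blocked at chain node X1 ∈ conditioning set.
  P2: blocked at collider X9 (neither it nor any descendant is in the conditioning set).
  P3: open — no interior node is in the conditioning set.
  P4: open — no interior node is in the conditioning set.
{X1} does not satisfy the backdoor criterion.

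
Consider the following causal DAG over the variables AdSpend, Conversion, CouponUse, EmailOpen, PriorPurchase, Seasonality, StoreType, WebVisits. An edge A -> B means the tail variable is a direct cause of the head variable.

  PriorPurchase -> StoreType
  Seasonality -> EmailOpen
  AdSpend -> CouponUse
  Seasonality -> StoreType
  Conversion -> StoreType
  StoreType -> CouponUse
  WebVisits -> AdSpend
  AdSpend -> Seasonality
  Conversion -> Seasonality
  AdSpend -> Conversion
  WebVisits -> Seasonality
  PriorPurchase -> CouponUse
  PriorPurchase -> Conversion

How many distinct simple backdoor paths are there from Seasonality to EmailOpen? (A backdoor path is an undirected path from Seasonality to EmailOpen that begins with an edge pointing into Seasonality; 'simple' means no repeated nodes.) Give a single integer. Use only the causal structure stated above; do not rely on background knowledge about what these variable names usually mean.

0

A backdoor path from Seasonality to EmailOpen is any simple undirected path whose first edge points into Seasonality (i.e. leaves Seasonality via a parent).
Parents of Seasonality: {AdSpend, Conversion, WebVisits}.
No simple path from any parent of Seasonality reaches EmailOpen without revisiting Seasonality, so there are no backdoor paths.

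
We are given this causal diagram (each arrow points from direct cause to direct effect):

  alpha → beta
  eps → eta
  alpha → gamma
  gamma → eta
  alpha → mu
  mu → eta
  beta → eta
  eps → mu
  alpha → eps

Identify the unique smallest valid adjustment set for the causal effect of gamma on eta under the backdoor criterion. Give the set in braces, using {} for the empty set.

Variables eligible for adjustment (non-descendants of gamma, excluding gamma and eta): {alpha, beta, eps, mu}.
Backdoor paths from gamma to eta:
  P1: gamma <- alpha -> beta -> eta
  P2: gamma <- alpha -> eps -> mu -> eta
  P3: gamma <- alpha -> eps -> eta
  P4: gamma <- alpha -> mu <- eps -> eta
  P5: gamma <- alpha -> mu -> eta
The empty set is not sufficient: P1 (gamma <- alpha -> beta -> eta) has no collider blocking it and no conditioned non-collider, so it is open.
Try {alpha}:
  P1: blocked at fork node alpha ∈ conditioning set.
  P2: blocked at fork node alpha ∈ conditioning set.
  P3: blocked at fork node alpha ∈ conditioning set.
  P4: blocked at fork node alpha ∈ conditioning set.
  P5: blocked at fork node alpha ∈ conditioning set.
{alpha} contains no descendant of gamma and blocks every backdoor path.
No other singleton works — e.g. {beta} leaves P2 open — so {alpha} is the unique smallest valid adjustment set.

{alpha}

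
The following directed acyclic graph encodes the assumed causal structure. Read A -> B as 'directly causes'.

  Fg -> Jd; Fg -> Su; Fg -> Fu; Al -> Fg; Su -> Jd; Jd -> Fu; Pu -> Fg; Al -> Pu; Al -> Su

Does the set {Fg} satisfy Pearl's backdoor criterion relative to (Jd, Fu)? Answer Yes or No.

Yes

Backdoor paths from Jd to Fu (paths whose first edge points into Jd):
  P1: Jd <- Fg -> Fu
  P2: Jd <- Su <- Al -> Pu -> Fg -> Fu
  P3: Jd <- Su <- Al -> Fg -> Fu
  P4: Jd <- Su <- Fg -> Fu
Condition 1 (no descendant of Jd in the set): holds — descendants of Jd are {Fu}; none are in {Fg}.
Condition 2 (every backdoor path blocked by {Fg}):
  P1: blocked at fork node Fg ∈ conditioning set.
  P2: blocked at chain node Fg ∈ conditioning set.
  P3: blocked at chain node Fg ∈ conditioning set.
  P4: blocked at fork node Fg ∈ conditioning set.
{Fg} satisfies the backdoor criterion.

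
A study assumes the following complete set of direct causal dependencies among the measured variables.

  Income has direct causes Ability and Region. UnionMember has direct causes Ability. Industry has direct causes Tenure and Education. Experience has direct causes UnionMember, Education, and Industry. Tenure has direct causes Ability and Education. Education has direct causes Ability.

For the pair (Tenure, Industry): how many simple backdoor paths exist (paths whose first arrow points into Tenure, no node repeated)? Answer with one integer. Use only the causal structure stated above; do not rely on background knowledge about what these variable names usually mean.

7

A backdoor path from Tenure to Industry is any simple undirected path whose first edge points into Tenure (i.e. leaves Tenure via a parent).
Parents of Tenure: {Ability, Education}.
Enumerating:
  P1: Tenure <- Ability -> Education -> Industry
  P2: Tenure <- Ability -> Education -> Experience <- Industry
  P3: Tenure <- Ability -> UnionMember -> Experience <- Education -> Industry
  P4: Tenure <- Ability -> UnionMember -> Experience <- Industry
  P5: Tenure <- Education <- Ability -> UnionMember -> Experience <- Industry
  P6: Tenure <- Education -> Industry
  P7: Tenure <- Education -> Experience <- Industry
That exhausts the simple backdoor paths. Count: 7.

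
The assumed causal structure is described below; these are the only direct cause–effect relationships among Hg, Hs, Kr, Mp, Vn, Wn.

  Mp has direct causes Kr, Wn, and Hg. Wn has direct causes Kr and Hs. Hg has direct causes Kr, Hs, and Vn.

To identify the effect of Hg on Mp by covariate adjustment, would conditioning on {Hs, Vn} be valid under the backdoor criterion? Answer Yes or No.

No

Backdoor paths from Hg to Mp (paths whose first edge points into Hg):
  P1: Hg <- Hs -> Wn <- Kr -> Mp
  P2: Hg <- Hs -> Wn -> Mp
  P3: Hg <- Kr -> Wn -> Mp
  P4: Hg <- Kr -> Mp
Condition 1 (no descendant of Hg in the set): holds — descendants of Hg are {Mp}; none are in {Hs, Vn}.
Condition 2 (every backdoor path blocked by {Hs, Vn}):
  P1: blocked at fork node Hs ∈ conditioning set.
  P2: blocked at fork node Hs ∈ conditioning set.
  P3: open — no interior node is in the conditioning set.
  P4: open — no interior node is in the conditioning set.
{Hs, Vn} does not satisfy the backdoor criterion.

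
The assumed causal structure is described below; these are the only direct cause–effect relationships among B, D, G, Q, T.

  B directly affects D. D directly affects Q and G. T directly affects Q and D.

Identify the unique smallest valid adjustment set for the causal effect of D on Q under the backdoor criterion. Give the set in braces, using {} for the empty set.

Variables eligible for adjustment (non-descendants of D, excluding D and Q): {B, T}.
Backdoor paths from D to Q:
  P1: D <- T -> Q
The empty set is not sufficient: P1 (D <- T -> Q) has no collider blocking it and no conditioned non-collider, so it is open.
Try {T}:
  P1: blocked at fork node T ∈ conditioning set.
{T} contains no descendant of D and blocks every backdoor path.
No other singleton works — e.g. {B} leaves P1 open — so {T} is the unique smallest valid adjustment set.

{T}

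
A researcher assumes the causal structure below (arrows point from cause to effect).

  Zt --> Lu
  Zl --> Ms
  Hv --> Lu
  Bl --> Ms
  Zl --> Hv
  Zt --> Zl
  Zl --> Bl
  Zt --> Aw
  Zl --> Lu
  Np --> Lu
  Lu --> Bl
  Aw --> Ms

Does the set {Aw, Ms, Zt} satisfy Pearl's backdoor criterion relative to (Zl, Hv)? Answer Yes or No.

No

Backdoor paths from Zl to Hv (paths whose first edge points into Zl):
  P1: Zl <- Zt -> Aw -> Ms <- Bl <- Lu <- Hv
  P2: Zl <- Zt -> Lu <- Hv
Condition 1 (no descendant of Zl in the set): FAILS — Ms is a descendant of Zl.
Condition 2 (every backdoor path blocked by {Aw, Ms, Zt}):
  P1: blocked at fork node Zt ∈ conditioning set.
  P2: blocked at fork node Zt ∈ conditioning set.
{Aw, Ms, Zt} does not satisfy the backdoor criterion.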